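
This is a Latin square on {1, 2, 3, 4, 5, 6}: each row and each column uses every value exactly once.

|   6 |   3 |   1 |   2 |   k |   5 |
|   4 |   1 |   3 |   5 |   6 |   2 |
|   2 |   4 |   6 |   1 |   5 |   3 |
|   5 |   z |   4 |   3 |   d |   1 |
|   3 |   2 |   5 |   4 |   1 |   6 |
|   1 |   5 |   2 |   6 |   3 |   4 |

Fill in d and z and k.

d = 2, z = 6, k = 4

Cell (4,2): column 2 already has {1, 2, 3, 4, 5} → 6.
At (row 1, col 5): row 1 already has {1, 2, 3, 5, 6}, so the value is 4.
Cell (4,5): row 4 already has {1, 3, 4, 5, 6} → 2.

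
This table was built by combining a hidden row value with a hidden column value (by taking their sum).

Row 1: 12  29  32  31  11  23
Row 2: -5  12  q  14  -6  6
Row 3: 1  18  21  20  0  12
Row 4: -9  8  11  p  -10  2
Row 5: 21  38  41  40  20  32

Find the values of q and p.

The difference between any two rows is the same in every column — this is an addition table with the headers hidden.
Row 2 minus row 1 is 12 − 29 = -17, so its entry in column 3 is 32 + (-17) = 15.
Row 4 minus row 1 is 8 − 29 = -21, so its entry in column 4 is 31 + (-21) = 10.

q = 15, p = 10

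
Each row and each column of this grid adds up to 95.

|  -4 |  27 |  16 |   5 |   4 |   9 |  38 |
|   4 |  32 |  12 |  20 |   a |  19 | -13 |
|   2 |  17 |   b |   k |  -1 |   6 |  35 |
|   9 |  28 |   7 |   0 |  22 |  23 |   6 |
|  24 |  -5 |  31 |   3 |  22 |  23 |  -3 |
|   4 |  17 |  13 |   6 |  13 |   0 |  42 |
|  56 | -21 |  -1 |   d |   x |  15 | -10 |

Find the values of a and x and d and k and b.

Row 2: 4 + 32 + 12 + 20 + 19 − 13 = 74, so its missing entry is 95 − 74 = 21.
Column 5: 4 + 21 − 1 + 22 + 22 + 13 = 81, so its missing entry is 95 − 81 = 14.
Column 3: 16 + 12 + 7 + 31 + 13 − 1 = 78, so its missing entry is 95 − 78 = 17.
Row 3: 2 + 17 + 17 − 1 + 6 + 35 = 76, so its missing entry is 95 − 76 = 19.
Row 7: 56 − 21 − 1 + 14 + 15 − 10 = 53, so its missing entry is 95 − 53 = 42.

a = 21, x = 14, d = 42, k = 19, b = 17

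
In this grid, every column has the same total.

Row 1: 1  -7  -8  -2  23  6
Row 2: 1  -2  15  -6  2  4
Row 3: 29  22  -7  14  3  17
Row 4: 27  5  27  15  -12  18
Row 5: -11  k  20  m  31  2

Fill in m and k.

m = 26, k = 29

Columns 3 and 6 both add up to 47, so every column sums to 47.
Column 4: -2 − 6 + 14 + 15 = 21, so the missing entry is 47 − 21 = 26.
Column 2: -7 − 2 + 22 + 5 = 18, so the missing entry is 47 − 18 = 29.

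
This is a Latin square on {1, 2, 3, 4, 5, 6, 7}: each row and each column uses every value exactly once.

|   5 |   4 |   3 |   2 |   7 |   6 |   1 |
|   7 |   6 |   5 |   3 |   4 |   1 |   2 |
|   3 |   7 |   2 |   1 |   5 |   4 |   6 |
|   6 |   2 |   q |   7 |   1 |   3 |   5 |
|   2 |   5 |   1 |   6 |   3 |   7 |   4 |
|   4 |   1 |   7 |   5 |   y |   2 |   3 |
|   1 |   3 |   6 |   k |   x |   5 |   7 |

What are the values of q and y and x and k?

q = 4, y = 6, x = 2, k = 4

At (row 4, col 3): row 4 already has {1, 2, 3, 5, 6, 7}, so the value is 4.
For row 6, column 5: row 6 already has {1, 2, 3, 4, 5, 7}; that leaves 6.
Cell (7,5): column 5 already has {1, 3, 4, 5, 6, 7} → 2.
At (row 7, col 4): row 7 already has {1, 2, 3, 5, 6, 7}, so the value is 4.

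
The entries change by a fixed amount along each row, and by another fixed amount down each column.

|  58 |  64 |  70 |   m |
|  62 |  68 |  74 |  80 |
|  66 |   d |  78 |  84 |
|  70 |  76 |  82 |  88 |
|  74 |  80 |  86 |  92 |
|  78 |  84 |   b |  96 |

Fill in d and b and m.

d = 72, b = 90, m = 76

Along each row the entries change by 6 per step; down each column they change by 4.
Row 3: from 66 at column 1, stepping by 6 to column 2 gives 72.
Row 6: from 78 at column 1, stepping by 6 to column 3 gives 90.
Row 1: from 58 at column 1, stepping by 6 to column 4 gives 76.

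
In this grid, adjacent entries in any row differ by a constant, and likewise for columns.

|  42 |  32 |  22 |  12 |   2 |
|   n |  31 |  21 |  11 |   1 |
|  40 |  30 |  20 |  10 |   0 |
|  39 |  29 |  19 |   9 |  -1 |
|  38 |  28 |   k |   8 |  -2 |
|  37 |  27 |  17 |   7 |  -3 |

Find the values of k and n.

Along each row the entries change by -10 per step; down each column they change by -1.
Row 5: from 38 at column 1, stepping by -10 to column 3 gives 18.
Row 2: from 31 at column 2, stepping by -10 to column 1 gives 41.

k = 18, n = 41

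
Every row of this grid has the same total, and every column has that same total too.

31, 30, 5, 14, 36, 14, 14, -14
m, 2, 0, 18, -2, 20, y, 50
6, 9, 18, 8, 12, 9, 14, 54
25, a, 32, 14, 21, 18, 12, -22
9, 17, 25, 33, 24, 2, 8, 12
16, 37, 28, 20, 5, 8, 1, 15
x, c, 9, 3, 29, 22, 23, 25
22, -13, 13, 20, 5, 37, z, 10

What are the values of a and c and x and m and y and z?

a = 30, c = 18, x = 1, m = 20, y = 22, z = 36

Rows 1 and 3 both sum to 130, so that's the common total.
The known cells in row 4 total 100, leaving 130 − 100 = 30 for the blank.
The known cells in column 2 total 112, leaving 130 − 112 = 18 for the blank.
The known cells in row 8 total 94, leaving 130 − 94 = 36 for the blank.
The known cells in row 7 total 129, leaving 130 − 129 = 1 for the blank.
The known cells in column 1 total 110, leaving 130 − 110 = 20 for the blank.
The known cells in row 2 total 108, leaving 130 − 108 = 22 for the blank.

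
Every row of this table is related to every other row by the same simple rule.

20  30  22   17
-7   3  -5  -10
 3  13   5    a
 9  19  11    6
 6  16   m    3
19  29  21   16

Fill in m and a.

m = 8, a = 0

The difference between any two rows is the same in every column — this is an addition table with the headers hidden.
Row 5 minus row 1 is 16 − 30 = -14, so its entry in column 3 is 22 + (-14) = 8.
Row 3 minus row 1 is 13 − 30 = -17, so its entry in column 4 is 17 + (-17) = 0.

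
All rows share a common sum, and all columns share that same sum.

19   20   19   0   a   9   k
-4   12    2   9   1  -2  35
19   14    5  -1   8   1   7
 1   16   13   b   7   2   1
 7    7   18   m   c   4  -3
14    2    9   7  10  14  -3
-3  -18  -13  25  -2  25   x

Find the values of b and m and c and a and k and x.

b = 13, m = 0, c = 20, a = 9, k = -23, x = 39

Rows 2 and 3 both sum to 53, so that's the common total.
The known cells in row 4 total 40, leaving 53 − 40 = 13 for the blank.
The known cells in column 4 total 53, leaving 53 − 53 = 0 for the blank.
The known cells in row 5 total 33, leaving 53 − 33 = 20 for the blank.
The known cells in column 5 total 44, leaving 53 − 44 = 9 for the blank.
The known cells in row 1 total 76, leaving 53 − 76 = -23 for the blank.
The known cells in row 7 total 14, leaving 53 − 14 = 39 for the blank.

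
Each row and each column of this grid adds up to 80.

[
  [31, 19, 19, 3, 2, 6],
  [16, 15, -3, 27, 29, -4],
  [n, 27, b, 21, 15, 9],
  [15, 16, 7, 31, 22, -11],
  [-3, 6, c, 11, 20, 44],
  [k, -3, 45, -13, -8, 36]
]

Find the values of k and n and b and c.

k = 23, n = -2, b = 10, c = 2

The known cells in row 6 total 57, leaving 80 − 57 = 23 for the blank.
The known cells in column 1 total 82, leaving 80 − 82 = -2 for the blank.
The known cells in row 5 total 78, leaving 80 − 78 = 2 for the blank.
The known cells in row 3 total 70, leaving 80 − 70 = 10 for the blank.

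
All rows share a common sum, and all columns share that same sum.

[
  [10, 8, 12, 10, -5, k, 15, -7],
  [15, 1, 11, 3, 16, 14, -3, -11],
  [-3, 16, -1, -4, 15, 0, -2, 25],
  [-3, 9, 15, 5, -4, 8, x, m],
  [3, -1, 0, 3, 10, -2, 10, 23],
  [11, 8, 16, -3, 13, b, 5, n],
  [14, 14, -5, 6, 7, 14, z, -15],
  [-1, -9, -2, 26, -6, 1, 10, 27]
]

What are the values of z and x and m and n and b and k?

z = 11, x = 0, m = 16, n = -12, b = 8, k = 3

Rows 2 and 3 both sum to 46, so that's the common total.
The known cells in row 1 total 43, leaving 46 − 43 = 3 for the blank.
The known cells in column 6 total 38, leaving 46 − 38 = 8 for the blank.
The known cells in row 6 total 58, leaving 46 − 58 = -12 for the blank.
The known cells in column 8 total 30, leaving 46 − 30 = 16 for the blank.
The known cells in row 4 total 46, leaving 46 − 46 = 0 for the blank.
The known cells in row 7 total 35, leaving 46 − 35 = 11 for the blank.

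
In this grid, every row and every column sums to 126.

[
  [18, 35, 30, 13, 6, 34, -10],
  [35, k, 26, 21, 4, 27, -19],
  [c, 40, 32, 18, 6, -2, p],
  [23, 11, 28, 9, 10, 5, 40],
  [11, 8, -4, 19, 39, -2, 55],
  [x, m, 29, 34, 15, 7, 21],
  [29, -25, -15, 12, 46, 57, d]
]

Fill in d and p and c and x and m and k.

d = 22, p = 17, c = 15, x = -5, m = 25, k = 32

Row 2 has 35 + 26 + 21 + 4 + 27 − 19 = 94; the blank must be 126 − 94 = 32.
Column 2 has 35 + 32 + 40 + 11 + 8 − 25 = 101; the blank must be 126 − 101 = 25.
Row 6 has 25 + 29 + 34 + 15 + 7 + 21 = 131; the blank must be 126 − 131 = -5.
Column 1 has 18 + 35 + 23 + 11 − 5 + 29 = 111; the blank must be 126 − 111 = 15.
Row 3 has 15 + 40 + 32 + 18 + 6 − 2 = 109; the blank must be 126 − 109 = 17.
Row 7 has 29 − 25 − 15 + 12 + 46 + 57 = 104; the blank must be 126 − 104 = 22.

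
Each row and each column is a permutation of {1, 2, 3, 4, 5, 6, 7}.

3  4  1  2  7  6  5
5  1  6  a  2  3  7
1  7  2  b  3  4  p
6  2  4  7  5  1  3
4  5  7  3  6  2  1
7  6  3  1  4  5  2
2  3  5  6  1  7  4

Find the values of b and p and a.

b = 5, p = 6, a = 4

At (row 2, col 4): row 2 already has {1, 2, 3, 5, 6, 7}, so the value is 4.
At (row 3, col 4): column 4 already has {1, 2, 3, 4, 6, 7}, so the value is 5.
Cell (3,7): row 3 already has {1, 2, 3, 4, 5, 7} → 6.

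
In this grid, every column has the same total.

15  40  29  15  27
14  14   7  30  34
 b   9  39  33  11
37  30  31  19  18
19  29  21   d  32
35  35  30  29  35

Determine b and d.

b = 37, d = 31

Column 3 sums to 157 and so does column 5; that's the common total.
In column 1 the known cells total 120, leaving 157 − 120 = 37.
In column 4 the known cells total 126, leaving 157 − 126 = 31.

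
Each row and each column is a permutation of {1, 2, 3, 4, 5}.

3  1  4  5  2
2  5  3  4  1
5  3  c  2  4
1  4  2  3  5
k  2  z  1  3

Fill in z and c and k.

z = 5, c = 1, k = 4

Cell (5,1): column 1 already has {1, 2, 3, 5} → 4.
For row 5, column 3: row 5 already has {1, 2, 3, 4}; that leaves 5.
Cell (3,3): row 3 already has {2, 3, 4, 5} → 1.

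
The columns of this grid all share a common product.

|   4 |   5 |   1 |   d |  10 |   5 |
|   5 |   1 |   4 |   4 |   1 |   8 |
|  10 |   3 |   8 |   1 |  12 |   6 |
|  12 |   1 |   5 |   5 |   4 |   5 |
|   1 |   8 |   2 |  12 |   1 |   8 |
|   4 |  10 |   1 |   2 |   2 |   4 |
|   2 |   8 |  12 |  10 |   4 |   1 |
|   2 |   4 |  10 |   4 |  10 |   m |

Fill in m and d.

m = 1, d = 2

Columns 2 and 5 each multiply to 38400, so every column has product 38400.
Column 6: 5×8×6×5×8×4×1 = 38400, so the missing entry is 38400 ÷ 38400 = 1.
Column 4: 4×1×5×12×2×10×4 = 19200, so the missing entry is 38400 ÷ 19200 = 2.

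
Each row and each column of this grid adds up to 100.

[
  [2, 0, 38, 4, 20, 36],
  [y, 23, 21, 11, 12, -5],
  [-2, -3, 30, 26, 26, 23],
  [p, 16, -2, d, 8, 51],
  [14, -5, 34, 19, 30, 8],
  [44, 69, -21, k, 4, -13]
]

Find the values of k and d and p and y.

k = 17, d = 23, p = 4, y = 38

Row 6 has 44 + 69 − 21 + 4 − 13 = 83; the blank must be 100 − 83 = 17.
Row 2 has 23 + 21 + 11 + 12 − 5 = 62; the blank must be 100 − 62 = 38.
Column 4 has 4 + 11 + 26 + 19 + 17 = 77; the blank must be 100 − 77 = 23.
Row 4 has 16 − 2 + 23 + 8 + 51 = 96; the blank must be 100 − 96 = 4.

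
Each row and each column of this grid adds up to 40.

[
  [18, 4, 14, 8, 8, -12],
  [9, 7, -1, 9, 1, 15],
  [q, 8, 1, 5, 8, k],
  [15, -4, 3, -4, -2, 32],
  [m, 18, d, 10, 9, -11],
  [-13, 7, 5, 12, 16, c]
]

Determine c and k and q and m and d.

Row 6: -13 + 7 + 5 + 12 + 16 = 27, so its missing entry is 40 − 27 = 13.
Column 3: 14 − 1 + 1 + 3 + 5 = 22, so its missing entry is 40 − 22 = 18.
Row 5: 18 + 18 + 10 + 9 − 11 = 44, so its missing entry is 40 − 44 = -4.
Column 1: 18 + 9 + 15 − 4 − 13 = 25, so its missing entry is 40 − 25 = 15.
Row 3: 15 + 8 + 1 + 5 + 8 = 37, so its missing entry is 40 − 37 = 3.

c = 13, k = 3, q = 15, m = -4, d = 18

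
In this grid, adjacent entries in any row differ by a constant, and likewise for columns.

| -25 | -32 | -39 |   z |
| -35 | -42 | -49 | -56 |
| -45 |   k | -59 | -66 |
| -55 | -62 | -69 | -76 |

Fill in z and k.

z = -46, k = -52

Along each row the entries change by -7 per step; down each column they change by -10.
Row 1: from -25 at column 1, stepping by -7 to column 4 gives -46.
Row 3: from -45 at column 1, stepping by -7 to column 2 gives -52.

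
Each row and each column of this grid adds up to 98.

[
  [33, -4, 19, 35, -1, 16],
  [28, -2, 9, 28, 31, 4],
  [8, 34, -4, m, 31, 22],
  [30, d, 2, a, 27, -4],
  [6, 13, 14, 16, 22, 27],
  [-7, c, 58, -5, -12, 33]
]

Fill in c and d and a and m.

c = 31, d = 26, a = 17, m = 7

Row 3 has 8 + 34 − 4 + 31 + 22 = 91; the blank must be 98 − 91 = 7.
Column 4 has 35 + 28 + 7 + 16 − 5 = 81; the blank must be 98 − 81 = 17.
Row 4 has 30 + 2 + 17 + 27 − 4 = 72; the blank must be 98 − 72 = 26.
Row 6 has -7 + 58 − 5 − 12 + 33 = 67; the blank must be 98 − 67 = 31.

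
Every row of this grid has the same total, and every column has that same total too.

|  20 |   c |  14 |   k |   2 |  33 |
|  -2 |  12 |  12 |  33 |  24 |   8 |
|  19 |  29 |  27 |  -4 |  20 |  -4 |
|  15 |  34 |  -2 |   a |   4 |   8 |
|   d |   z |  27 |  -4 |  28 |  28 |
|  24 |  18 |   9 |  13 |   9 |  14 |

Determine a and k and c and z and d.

a = 28, k = 21, c = -3, z = -3, d = 11

Rows 2 and 3 both sum to 87, so that's the common total.
Column 1 has 20 − 2 + 19 + 15 + 24 = 76; the blank must be 87 − 76 = 11.
Row 4 has 15 + 34 − 2 + 4 + 8 = 59; the blank must be 87 − 59 = 28.
Column 4 has 33 − 4 + 28 − 4 + 13 = 66; the blank must be 87 − 66 = 21.
Row 1 has 20 + 14 + 21 + 2 + 33 = 90; the blank must be 87 − 90 = -3.
Row 5 has 11 + 27 − 4 + 28 + 28 = 90; the blank must be 87 − 90 = -3.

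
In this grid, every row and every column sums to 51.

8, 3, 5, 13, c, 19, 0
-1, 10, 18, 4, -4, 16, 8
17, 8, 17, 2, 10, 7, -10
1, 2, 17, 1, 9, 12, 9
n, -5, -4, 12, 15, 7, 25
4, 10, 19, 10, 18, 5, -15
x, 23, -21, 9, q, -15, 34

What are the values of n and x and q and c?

The known cells in row 5 total 50, leaving 51 − 50 = 1 for the blank.
The known cells in row 1 total 48, leaving 51 − 48 = 3 for the blank.
The known cells in column 5 total 51, leaving 51 − 51 = 0 for the blank.
The known cells in row 7 total 30, leaving 51 − 30 = 21 for the blank.

n = 1, x = 21, q = 0, c = 3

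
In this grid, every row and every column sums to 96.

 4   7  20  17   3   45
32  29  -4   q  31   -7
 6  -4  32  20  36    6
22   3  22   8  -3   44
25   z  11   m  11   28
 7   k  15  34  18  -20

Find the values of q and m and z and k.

q = 15, m = 2, z = 19, k = 42

The known cells in row 2 total 81, leaving 96 − 81 = 15 for the blank.
The known cells in row 6 total 54, leaving 96 − 54 = 42 for the blank.
The known cells in column 2 total 77, leaving 96 − 77 = 19 for the blank.
The known cells in row 5 total 94, leaving 96 − 94 = 2 for the blank.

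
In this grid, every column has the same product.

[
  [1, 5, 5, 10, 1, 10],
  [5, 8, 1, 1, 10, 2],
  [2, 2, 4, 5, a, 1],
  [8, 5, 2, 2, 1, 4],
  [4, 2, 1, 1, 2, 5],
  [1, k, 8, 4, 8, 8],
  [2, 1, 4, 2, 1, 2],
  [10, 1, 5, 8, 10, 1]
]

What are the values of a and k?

a = 4, k = 8

Columns 1 and 4 each multiply to 6400, so every column has product 6400.
Column 5: 1×10×1×2×8×1×10 = 1600, so the missing entry is 6400 ÷ 1600 = 4.
Column 2: 5×8×2×5×2×1×1 = 800, so the missing entry is 6400 ÷ 800 = 8.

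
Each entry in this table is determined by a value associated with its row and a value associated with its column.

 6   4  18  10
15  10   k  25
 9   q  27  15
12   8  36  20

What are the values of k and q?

Each row is a constant multiple of every other row — this is a multiplication table with the headers hidden.
Row 2 is 25/10 = 5/2 times row 1, so its entry in column 3 is 18 × 5/2 = 45.
Row 3 is 15/10 = 3/2 times row 1, so its entry in column 2 is 4 × 3/2 = 6.

k = 45, q = 6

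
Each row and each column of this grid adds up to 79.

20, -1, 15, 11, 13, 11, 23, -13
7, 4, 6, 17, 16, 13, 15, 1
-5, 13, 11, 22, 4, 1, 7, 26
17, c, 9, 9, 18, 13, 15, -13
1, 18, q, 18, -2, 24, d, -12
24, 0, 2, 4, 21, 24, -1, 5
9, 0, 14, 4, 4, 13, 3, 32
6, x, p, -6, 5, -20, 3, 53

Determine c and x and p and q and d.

The known cells in row 4 total 68, leaving 79 − 68 = 11 for the blank.
The known cells in column 2 total 45, leaving 79 − 45 = 34 for the blank.
The known cells in column 7 total 65, leaving 79 − 65 = 14 for the blank.
The known cells in row 5 total 61, leaving 79 − 61 = 18 for the blank.
The known cells in row 8 total 75, leaving 79 − 75 = 4 for the blank.

c = 11, x = 34, p = 4, q = 18, d = 14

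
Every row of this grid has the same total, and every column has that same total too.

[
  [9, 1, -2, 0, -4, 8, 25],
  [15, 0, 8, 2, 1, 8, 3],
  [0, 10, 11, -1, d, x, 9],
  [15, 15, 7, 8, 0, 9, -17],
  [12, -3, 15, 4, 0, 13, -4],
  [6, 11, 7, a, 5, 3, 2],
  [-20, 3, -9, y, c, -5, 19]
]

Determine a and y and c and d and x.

Rows 1 and 2 both sum to 37, so that's the common total.
Column 6: 8 + 8 + 9 + 13 + 3 − 5 = 36, so its missing entry is 37 − 36 = 1.
Row 3: 0 + 10 + 11 − 1 + 1 + 9 = 30, so its missing entry is 37 − 30 = 7.
Column 5: -4 + 1 + 7 + 0 + 0 + 5 = 9, so its missing entry is 37 − 9 = 28.
Row 6: 6 + 11 + 7 + 5 + 3 + 2 = 34, so its missing entry is 37 − 34 = 3.
Row 7: -20 + 3 − 9 + 28 − 5 + 19 = 16, so its missing entry is 37 − 16 = 21.

a = 3, y = 21, c = 28, d = 7, x = 1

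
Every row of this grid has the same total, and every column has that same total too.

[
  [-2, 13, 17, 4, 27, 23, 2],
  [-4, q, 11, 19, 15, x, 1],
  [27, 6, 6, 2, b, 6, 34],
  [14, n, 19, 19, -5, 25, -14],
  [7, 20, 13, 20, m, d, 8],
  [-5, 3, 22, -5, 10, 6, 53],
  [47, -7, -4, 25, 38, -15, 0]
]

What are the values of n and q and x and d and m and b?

n = 26, q = 23, x = 19, d = 20, m = -4, b = 3

Rows 1 and 6 both sum to 84, so that's the common total.
Row 3 has 27 + 6 + 6 + 2 + 6 + 34 = 81; the blank must be 84 − 81 = 3.
Column 5 has 27 + 15 + 3 − 5 + 10 + 38 = 88; the blank must be 84 − 88 = -4.
Row 4 has 14 + 19 + 19 − 5 + 25 − 14 = 58; the blank must be 84 − 58 = 26.
Column 2 has 13 + 6 + 26 + 20 + 3 − 7 = 61; the blank must be 84 − 61 = 23.
Row 2 has -4 + 23 + 11 + 19 + 15 + 1 = 65; the blank must be 84 − 65 = 19.
Row 5 has 7 + 20 + 13 + 20 − 4 + 8 = 64; the blank must be 84 − 64 = 20.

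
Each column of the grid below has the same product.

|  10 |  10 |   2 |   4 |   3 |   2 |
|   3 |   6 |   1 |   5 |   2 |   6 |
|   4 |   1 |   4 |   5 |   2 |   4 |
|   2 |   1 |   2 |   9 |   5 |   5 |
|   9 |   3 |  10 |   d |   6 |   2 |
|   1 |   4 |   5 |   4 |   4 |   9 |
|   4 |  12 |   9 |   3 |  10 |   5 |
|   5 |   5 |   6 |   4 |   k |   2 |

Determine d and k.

d = 1, k = 3

Columns 1 and 3 each multiply to 43200, so every column has product 43200.
Column 4: 4×5×5×9×4×3×4 = 43200, so the missing entry is 43200 ÷ 43200 = 1.
Column 5: 3×2×2×5×6×4×10 = 14400, so the missing entry is 43200 ÷ 14400 = 3.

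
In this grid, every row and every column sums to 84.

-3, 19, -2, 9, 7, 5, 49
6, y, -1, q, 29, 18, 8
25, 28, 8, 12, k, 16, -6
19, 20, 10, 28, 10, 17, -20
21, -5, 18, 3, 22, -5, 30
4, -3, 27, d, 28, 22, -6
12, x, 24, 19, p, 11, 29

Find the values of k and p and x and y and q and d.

k = 1, p = -13, x = 2, y = 23, q = 1, d = 12

The known cells in row 3 total 83, leaving 84 − 83 = 1 for the blank.
The known cells in column 5 total 97, leaving 84 − 97 = -13 for the blank.
The known cells in row 7 total 82, leaving 84 − 82 = 2 for the blank.
The known cells in column 2 total 61, leaving 84 − 61 = 23 for the blank.
The known cells in row 6 total 72, leaving 84 − 72 = 12 for the blank.
The known cells in row 2 total 83, leaving 84 − 83 = 1 for the blank.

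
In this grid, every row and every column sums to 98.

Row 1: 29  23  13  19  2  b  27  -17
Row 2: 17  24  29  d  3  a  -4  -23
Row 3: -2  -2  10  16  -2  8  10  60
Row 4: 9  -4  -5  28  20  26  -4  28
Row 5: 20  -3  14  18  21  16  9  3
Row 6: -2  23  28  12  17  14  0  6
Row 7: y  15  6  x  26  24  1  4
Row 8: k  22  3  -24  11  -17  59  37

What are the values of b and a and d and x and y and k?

Row 8: 22 + 3 − 24 + 11 − 17 + 59 + 37 = 91, so its missing entry is 98 − 91 = 7.
Row 1: 29 + 23 + 13 + 19 + 2 + 27 − 17 = 96, so its missing entry is 98 − 96 = 2.
Column 6: 2 + 8 + 26 + 16 + 14 + 24 − 17 = 73, so its missing entry is 98 − 73 = 25.
Column 1: 29 + 17 − 2 + 9 + 20 − 2 + 7 = 78, so its missing entry is 98 − 78 = 20.
Row 7: 20 + 15 + 6 + 26 + 24 + 1 + 4 = 96, so its missing entry is 98 − 96 = 2.
Row 2: 17 + 24 + 29 + 3 + 25 − 4 − 23 = 71, so its missing entry is 98 − 71 = 27.

b = 2, a = 25, d = 27, x = 2, y = 20, k = 7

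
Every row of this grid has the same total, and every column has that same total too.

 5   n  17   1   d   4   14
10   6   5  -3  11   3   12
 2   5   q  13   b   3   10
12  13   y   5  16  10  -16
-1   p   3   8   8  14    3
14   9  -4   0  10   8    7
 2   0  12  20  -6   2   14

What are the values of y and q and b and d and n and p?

y = 4, q = 7, b = 4, d = 1, n = 2, p = 9

Rows 2 and 6 both sum to 44, so that's the common total.
Row 4: 12 + 13 + 5 + 16 + 10 − 16 = 40, so its missing entry is 44 − 40 = 4.
Column 3: 17 + 5 + 4 + 3 − 4 + 12 = 37, so its missing entry is 44 − 37 = 7.
Row 3: 2 + 5 + 7 + 13 + 3 + 10 = 40, so its missing entry is 44 − 40 = 4.
Column 5: 11 + 4 + 16 + 8 + 10 − 6 = 43, so its missing entry is 44 − 43 = 1.
Row 1: 5 + 17 + 1 + 1 + 4 + 14 = 42, so its missing entry is 44 − 42 = 2.
Row 5: -1 + 3 + 8 + 8 + 14 + 3 = 35, so its missing entry is 44 − 35 = 9.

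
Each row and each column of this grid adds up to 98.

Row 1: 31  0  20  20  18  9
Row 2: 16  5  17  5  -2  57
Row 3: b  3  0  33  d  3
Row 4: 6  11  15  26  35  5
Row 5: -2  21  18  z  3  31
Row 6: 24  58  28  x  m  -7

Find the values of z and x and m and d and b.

z = 27, x = -13, m = 8, d = 36, b = 23

Row 5: -2 + 21 + 18 + 3 + 31 = 71, so its missing entry is 98 − 71 = 27.
Column 1: 31 + 16 + 6 − 2 + 24 = 75, so its missing entry is 98 − 75 = 23.
Row 3: 23 + 3 + 0 + 33 + 3 = 62, so its missing entry is 98 − 62 = 36.
Column 5: 18 − 2 + 36 + 35 + 3 = 90, so its missing entry is 98 − 90 = 8.
Row 6: 24 + 58 + 28 + 8 − 7 = 111, so its missing entry is 98 − 111 = -13.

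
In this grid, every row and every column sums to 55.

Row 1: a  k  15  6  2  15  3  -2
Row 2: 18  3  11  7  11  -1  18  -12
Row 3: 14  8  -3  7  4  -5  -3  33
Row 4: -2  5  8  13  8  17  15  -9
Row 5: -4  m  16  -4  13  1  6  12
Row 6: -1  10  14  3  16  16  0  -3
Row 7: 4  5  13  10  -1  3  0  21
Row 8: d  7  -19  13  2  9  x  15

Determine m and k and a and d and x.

The known cells in column 7 total 39, leaving 55 − 39 = 16 for the blank.
The known cells in row 8 total 43, leaving 55 − 43 = 12 for the blank.
The known cells in column 1 total 41, leaving 55 − 41 = 14 for the blank.
The known cells in row 1 total 53, leaving 55 − 53 = 2 for the blank.
The known cells in row 5 total 40, leaving 55 − 40 = 15 for the blank.

m = 15, k = 2, a = 14, d = 12, x = 16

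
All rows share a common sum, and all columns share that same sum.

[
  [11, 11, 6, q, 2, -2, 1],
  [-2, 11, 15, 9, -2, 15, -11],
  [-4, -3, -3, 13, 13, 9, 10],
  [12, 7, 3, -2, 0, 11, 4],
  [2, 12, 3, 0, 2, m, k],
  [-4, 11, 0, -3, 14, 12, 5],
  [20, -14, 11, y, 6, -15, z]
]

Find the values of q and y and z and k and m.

Rows 2 and 3 both sum to 35, so that's the common total.
Row 1: 11 + 11 + 6 + 2 − 2 + 1 = 29, so its missing entry is 35 − 29 = 6.
Column 6: -2 + 15 + 9 + 11 + 12 − 15 = 30, so its missing entry is 35 − 30 = 5.
Row 5: 2 + 12 + 3 + 0 + 2 + 5 = 24, so its missing entry is 35 − 24 = 11.
Column 7: 1 − 11 + 10 + 4 + 11 + 5 = 20, so its missing entry is 35 − 20 = 15.
Row 7: 20 − 14 + 11 + 6 − 15 + 15 = 23, so its missing entry is 35 − 23 = 12.

q = 6, y = 12, z = 15, k = 11, m = 5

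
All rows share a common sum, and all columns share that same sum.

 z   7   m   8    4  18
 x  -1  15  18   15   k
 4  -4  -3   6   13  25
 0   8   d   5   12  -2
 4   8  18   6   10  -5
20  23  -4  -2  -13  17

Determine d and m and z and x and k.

Rows 3 and 5 both sum to 41, so that's the common total.
Column 6 has 18 + 25 − 2 − 5 + 17 = 53; the blank must be 41 − 53 = -12.
Row 2 has -1 + 15 + 18 + 15 − 12 = 35; the blank must be 41 − 35 = 6.
Column 1 has 6 + 4 + 0 + 4 + 20 = 34; the blank must be 41 − 34 = 7.
Row 1 has 7 + 7 + 8 + 4 + 18 = 44; the blank must be 41 − 44 = -3.
Row 4 has 0 + 8 + 5 + 12 − 2 = 23; the blank must be 41 − 23 = 18.

d = 18, m = -3, z = 7, x = 6, k = -12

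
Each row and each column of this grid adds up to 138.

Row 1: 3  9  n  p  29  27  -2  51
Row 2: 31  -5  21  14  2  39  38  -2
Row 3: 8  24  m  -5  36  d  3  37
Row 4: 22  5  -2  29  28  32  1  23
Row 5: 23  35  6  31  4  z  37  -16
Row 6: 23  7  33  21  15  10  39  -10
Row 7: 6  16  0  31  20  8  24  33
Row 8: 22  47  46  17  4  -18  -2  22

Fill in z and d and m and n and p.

The known cells in column 4 total 138, leaving 138 − 138 = 0 for the blank.
The known cells in row 1 total 117, leaving 138 − 117 = 21 for the blank.
The known cells in row 5 total 120, leaving 138 − 120 = 18 for the blank.
The known cells in column 3 total 125, leaving 138 − 125 = 13 for the blank.
The known cells in row 3 total 116, leaving 138 − 116 = 22 for the blank.

z = 18, d = 22, m = 13, n = 21, p = 0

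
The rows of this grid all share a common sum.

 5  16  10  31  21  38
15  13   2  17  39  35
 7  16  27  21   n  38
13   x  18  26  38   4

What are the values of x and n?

The complete rows each total 121.
Row 4 is missing 121 − 99 = 22 (since 13 + 18 + 26 + 38 + 4 = 99).
Row 3 is missing 121 − 109 = 12 (since 7 + 16 + 27 + 21 + 38 = 109).

x = 22, n = 12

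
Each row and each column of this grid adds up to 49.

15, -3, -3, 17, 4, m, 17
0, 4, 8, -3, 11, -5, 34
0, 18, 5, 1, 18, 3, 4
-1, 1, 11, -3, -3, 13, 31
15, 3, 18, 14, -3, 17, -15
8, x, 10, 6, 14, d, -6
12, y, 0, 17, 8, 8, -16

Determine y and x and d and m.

y = 20, x = 6, d = 11, m = 2

Row 7: 12 + 0 + 17 + 8 + 8 − 16 = 29, so its missing entry is 49 − 29 = 20.
Column 2: -3 + 4 + 18 + 1 + 3 + 20 = 43, so its missing entry is 49 − 43 = 6.
Row 6: 8 + 6 + 10 + 6 + 14 − 6 = 38, so its missing entry is 49 − 38 = 11.
Row 1: 15 − 3 − 3 + 17 + 4 + 17 = 47, so its missing entry is 49 − 47 = 2.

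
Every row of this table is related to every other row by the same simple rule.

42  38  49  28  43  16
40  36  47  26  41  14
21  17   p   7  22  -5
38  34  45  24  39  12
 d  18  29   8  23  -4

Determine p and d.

p = 28, d = 22

The difference between any two rows is the same in every column — this is an addition table with the headers hidden.
Row 3 minus row 1 is 22 − 43 = -21, so its entry in column 3 is 49 + (-21) = 28.
Row 5 minus row 1 is 23 − 43 = -20, so its entry in column 1 is 42 + (-20) = 22.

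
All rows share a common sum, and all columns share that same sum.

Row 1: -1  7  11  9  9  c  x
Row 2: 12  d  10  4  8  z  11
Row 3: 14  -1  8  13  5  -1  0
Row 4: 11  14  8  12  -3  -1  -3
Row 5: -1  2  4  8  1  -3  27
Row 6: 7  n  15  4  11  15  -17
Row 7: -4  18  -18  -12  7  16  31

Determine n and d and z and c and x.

n = 3, d = -5, z = -2, c = 14, x = -11

Rows 3 and 4 both sum to 38, so that's the common total.
The known cells in row 6 total 35, leaving 38 − 35 = 3 for the blank.
The known cells in column 2 total 43, leaving 38 − 43 = -5 for the blank.
The known cells in row 2 total 40, leaving 38 − 40 = -2 for the blank.
The known cells in column 7 total 49, leaving 38 − 49 = -11 for the blank.
The known cells in row 1 total 24, leaving 38 − 24 = 14 for the blank.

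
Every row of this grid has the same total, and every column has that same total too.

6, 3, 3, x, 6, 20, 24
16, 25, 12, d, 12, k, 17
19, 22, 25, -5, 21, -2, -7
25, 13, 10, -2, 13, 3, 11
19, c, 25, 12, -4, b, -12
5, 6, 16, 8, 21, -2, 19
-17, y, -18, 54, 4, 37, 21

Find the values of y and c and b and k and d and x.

y = -8, c = 12, b = 21, k = -4, d = -5, x = 11

Rows 3 and 4 both sum to 73, so that's the common total.
Row 7: -17 − 18 + 54 + 4 + 37 + 21 = 81, so its missing entry is 73 − 81 = -8.
Column 2: 3 + 25 + 22 + 13 + 6 − 8 = 61, so its missing entry is 73 − 61 = 12.
Row 1: 6 + 3 + 3 + 6 + 20 + 24 = 62, so its missing entry is 73 − 62 = 11.
Row 5: 19 + 12 + 25 + 12 − 4 − 12 = 52, so its missing entry is 73 − 52 = 21.
Column 6: 20 − 2 + 3 + 21 − 2 + 37 = 77, so its missing entry is 73 − 77 = -4.
Row 2: 16 + 25 + 12 + 12 − 4 + 17 = 78, so its missing entry is 73 − 78 = -5.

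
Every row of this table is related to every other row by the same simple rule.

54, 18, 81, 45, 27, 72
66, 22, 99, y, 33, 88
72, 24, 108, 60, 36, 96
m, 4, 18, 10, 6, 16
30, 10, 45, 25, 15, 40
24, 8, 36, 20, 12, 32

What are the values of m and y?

Each row is a constant multiple of every other row — this is a multiplication table with the headers hidden.
Row 4 is 6/27 = 2/9 times row 1, so its entry in column 1 is 54 × 2/9 = 12.
Row 2 is 33/27 = 11/9 times row 1, so its entry in column 4 is 45 × 11/9 = 55.

m = 12, y = 55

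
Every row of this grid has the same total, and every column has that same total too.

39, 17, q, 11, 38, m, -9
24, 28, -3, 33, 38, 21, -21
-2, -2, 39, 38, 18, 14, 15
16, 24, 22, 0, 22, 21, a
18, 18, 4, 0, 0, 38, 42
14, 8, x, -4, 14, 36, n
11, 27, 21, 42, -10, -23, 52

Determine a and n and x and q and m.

a = 15, n = 26, x = 26, q = 11, m = 13

Rows 2 and 3 both sum to 120, so that's the common total.
Column 6 has 21 + 14 + 21 + 38 + 36 − 23 = 107; the blank must be 120 − 107 = 13.
Row 1 has 39 + 17 + 11 + 38 + 13 − 9 = 109; the blank must be 120 − 109 = 11.
Row 4 has 16 + 24 + 22 + 0 + 22 + 21 = 105; the blank must be 120 − 105 = 15.
Column 7 has -9 − 21 + 15 + 15 + 42 + 52 = 94; the blank must be 120 − 94 = 26.
Row 6 has 14 + 8 − 4 + 14 + 36 + 26 = 94; the blank must be 120 − 94 = 26.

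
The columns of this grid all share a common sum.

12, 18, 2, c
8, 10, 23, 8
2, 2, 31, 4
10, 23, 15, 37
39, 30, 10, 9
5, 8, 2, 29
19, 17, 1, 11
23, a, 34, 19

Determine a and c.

a = 10, c = 1

Column 1 sums to 118 and so does column 3; that's the common total.
In column 2 the known cells total 108, leaving 118 − 108 = 10.
In column 4 the known cells total 117, leaving 118 − 117 = 1.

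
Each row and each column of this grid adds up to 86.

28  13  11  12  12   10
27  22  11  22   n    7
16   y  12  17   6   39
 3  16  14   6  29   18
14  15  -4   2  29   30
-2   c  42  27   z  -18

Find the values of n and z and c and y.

Row 3: 16 + 12 + 17 + 6 + 39 = 90, so its missing entry is 86 − 90 = -4.
Column 2: 13 + 22 − 4 + 16 + 15 = 62, so its missing entry is 86 − 62 = 24.
Row 6: -2 + 24 + 42 + 27 − 18 = 73, so its missing entry is 86 − 73 = 13.
Row 2: 27 + 22 + 11 + 22 + 7 = 89, so its missing entry is 86 − 89 = -3.

n = -3, z = 13, c = 24, y = -4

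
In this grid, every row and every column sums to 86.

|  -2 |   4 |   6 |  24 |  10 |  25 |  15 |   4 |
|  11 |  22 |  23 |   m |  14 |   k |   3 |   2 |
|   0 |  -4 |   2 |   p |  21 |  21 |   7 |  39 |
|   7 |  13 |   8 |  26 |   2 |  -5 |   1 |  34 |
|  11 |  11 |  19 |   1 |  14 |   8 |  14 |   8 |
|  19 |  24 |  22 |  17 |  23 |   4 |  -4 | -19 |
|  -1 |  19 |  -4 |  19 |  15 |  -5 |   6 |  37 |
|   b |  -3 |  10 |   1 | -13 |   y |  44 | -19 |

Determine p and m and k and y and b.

p = 0, m = -2, k = 13, y = 25, b = 41

Column 1 has -2 + 11 + 0 + 7 + 11 + 19 − 1 = 45; the blank must be 86 − 45 = 41.
Row 3 has 0 − 4 + 2 + 21 + 21 + 7 + 39 = 86; the blank must be 86 − 86 = 0.
Row 8 has 41 − 3 + 10 + 1 − 13 + 44 − 19 = 61; the blank must be 86 − 61 = 25.
Column 6 has 25 + 21 − 5 + 8 + 4 − 5 + 25 = 73; the blank must be 86 − 73 = 13.
Row 2 has 11 + 22 + 23 + 14 + 13 + 3 + 2 = 88; the blank must be 86 − 88 = -2.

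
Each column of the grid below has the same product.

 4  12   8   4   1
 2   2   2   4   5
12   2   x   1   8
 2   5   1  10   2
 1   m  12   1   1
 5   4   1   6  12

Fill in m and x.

m = 1, x = 5

Columns 4 and 5 each multiply to 960, so every column has product 960.
Column 2: 12×2×2×5×4 = 960, so the missing entry is 960 ÷ 960 = 1.
Column 3: 8×2×1×12×1 = 192, so the missing entry is 960 ÷ 192 = 5.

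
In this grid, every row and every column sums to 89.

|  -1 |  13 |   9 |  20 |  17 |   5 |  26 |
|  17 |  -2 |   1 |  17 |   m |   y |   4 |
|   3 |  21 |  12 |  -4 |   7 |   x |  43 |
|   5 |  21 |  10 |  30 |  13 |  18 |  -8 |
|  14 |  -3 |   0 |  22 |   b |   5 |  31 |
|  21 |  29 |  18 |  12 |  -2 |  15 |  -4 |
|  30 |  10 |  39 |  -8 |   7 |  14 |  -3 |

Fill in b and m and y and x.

Row 5: 14 − 3 + 0 + 22 + 5 + 31 = 69, so its missing entry is 89 − 69 = 20.
Row 3: 3 + 21 + 12 − 4 + 7 + 43 = 82, so its missing entry is 89 − 82 = 7.
Column 5: 17 + 7 + 13 + 20 − 2 + 7 = 62, so its missing entry is 89 − 62 = 27.
Row 2: 17 − 2 + 1 + 17 + 27 + 4 = 64, so its missing entry is 89 − 64 = 25.

b = 20, m = 27, y = 25, x = 7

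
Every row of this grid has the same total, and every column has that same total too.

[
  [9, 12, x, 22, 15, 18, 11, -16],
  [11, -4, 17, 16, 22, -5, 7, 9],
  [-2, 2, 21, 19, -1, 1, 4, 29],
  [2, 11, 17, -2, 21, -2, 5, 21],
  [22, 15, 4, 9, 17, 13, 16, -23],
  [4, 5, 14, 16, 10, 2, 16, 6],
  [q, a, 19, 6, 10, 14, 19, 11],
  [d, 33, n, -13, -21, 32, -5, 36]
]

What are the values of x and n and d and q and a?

x = 2, n = -21, d = 32, q = -5, a = -1

Rows 2 and 3 both sum to 73, so that's the common total.
The known cells in column 2 total 74, leaving 73 − 74 = -1 for the blank.
The known cells in row 1 total 71, leaving 73 − 71 = 2 for the blank.
The known cells in column 3 total 94, leaving 73 − 94 = -21 for the blank.
The known cells in row 8 total 41, leaving 73 − 41 = 32 for the blank.
The known cells in row 7 total 78, leaving 73 − 78 = -5 for the blank.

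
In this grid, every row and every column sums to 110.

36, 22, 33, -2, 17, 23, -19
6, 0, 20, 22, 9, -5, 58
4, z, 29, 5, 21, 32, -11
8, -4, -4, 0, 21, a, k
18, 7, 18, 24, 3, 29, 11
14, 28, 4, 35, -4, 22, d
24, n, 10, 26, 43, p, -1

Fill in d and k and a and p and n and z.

Row 3: 4 + 29 + 5 + 21 + 32 − 11 = 80, so its missing entry is 110 − 80 = 30.
Column 2: 22 + 0 + 30 − 4 + 7 + 28 = 83, so its missing entry is 110 − 83 = 27.
Row 7: 24 + 27 + 10 + 26 + 43 − 1 = 129, so its missing entry is 110 − 129 = -19.
Row 6: 14 + 28 + 4 + 35 − 4 + 22 = 99, so its missing entry is 110 − 99 = 11.
Column 7: -19 + 58 − 11 + 11 + 11 − 1 = 49, so its missing entry is 110 − 49 = 61.
Row 4: 8 − 4 − 4 + 0 + 21 + 61 = 82, so its missing entry is 110 − 82 = 28.

d = 11, k = 61, a = 28, p = -19, n = 27, z = 30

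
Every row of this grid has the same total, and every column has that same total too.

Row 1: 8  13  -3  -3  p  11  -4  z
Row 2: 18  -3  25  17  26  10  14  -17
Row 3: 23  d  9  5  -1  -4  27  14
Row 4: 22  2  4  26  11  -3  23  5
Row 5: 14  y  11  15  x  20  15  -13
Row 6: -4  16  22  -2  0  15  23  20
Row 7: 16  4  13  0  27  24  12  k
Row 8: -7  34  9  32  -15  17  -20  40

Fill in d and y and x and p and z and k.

d = 17, y = 7, x = 21, p = 21, z = 47, k = -6

Rows 2 and 4 both sum to 90, so that's the common total.
Row 3 has 23 + 9 + 5 − 1 − 4 + 27 + 14 = 73; the blank must be 90 − 73 = 17.
Row 7 has 16 + 4 + 13 + 0 + 27 + 24 + 12 = 96; the blank must be 90 − 96 = -6.
Column 8 has -17 + 14 + 5 − 13 + 20 − 6 + 40 = 43; the blank must be 90 − 43 = 47.
Row 1 has 8 + 13 − 3 − 3 + 11 − 4 + 47 = 69; the blank must be 90 − 69 = 21.
Column 5 has 21 + 26 − 1 + 11 + 0 + 27 − 15 = 69; the blank must be 90 − 69 = 21.
Row 5 has 14 + 11 + 15 + 21 + 20 + 15 − 13 = 83; the blank must be 90 − 83 = 7.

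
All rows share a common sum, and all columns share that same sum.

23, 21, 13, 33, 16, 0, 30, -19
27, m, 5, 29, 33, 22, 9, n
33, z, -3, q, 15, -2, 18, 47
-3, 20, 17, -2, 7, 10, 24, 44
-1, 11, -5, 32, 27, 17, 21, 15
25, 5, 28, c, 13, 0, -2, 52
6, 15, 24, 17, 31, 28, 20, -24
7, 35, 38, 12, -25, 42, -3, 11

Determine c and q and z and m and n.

Rows 1 and 4 both sum to 117, so that's the common total.
The known cells in column 8 total 126, leaving 117 − 126 = -9 for the blank.
The known cells in row 2 total 116, leaving 117 − 116 = 1 for the blank.
The known cells in column 2 total 108, leaving 117 − 108 = 9 for the blank.
The known cells in row 3 total 117, leaving 117 − 117 = 0 for the blank.
The known cells in row 6 total 121, leaving 117 − 121 = -4 for the blank.

c = -4, q = 0, z = 9, m = 1, n = -9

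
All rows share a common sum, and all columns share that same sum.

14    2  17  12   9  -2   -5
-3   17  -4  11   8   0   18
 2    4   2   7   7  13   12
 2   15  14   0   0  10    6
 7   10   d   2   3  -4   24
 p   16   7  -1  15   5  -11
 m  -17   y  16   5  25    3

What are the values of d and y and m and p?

Rows 1 and 2 both sum to 47, so that's the common total.
Row 6 has 16 + 7 − 1 + 15 + 5 − 11 = 31; the blank must be 47 − 31 = 16.
Row 5 has 7 + 10 + 2 + 3 − 4 + 24 = 42; the blank must be 47 − 42 = 5.
Column 3 has 17 − 4 + 2 + 14 + 5 + 7 = 41; the blank must be 47 − 41 = 6.
Row 7 has -17 + 6 + 16 + 5 + 25 + 3 = 38; the blank must be 47 − 38 = 9.

d = 5, y = 6, m = 9, p = 16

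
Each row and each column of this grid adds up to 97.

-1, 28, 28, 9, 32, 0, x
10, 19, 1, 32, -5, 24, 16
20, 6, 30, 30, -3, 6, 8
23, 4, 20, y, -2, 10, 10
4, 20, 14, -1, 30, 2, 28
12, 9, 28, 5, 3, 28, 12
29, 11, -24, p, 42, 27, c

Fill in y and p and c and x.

y = 32, p = -10, c = 22, x = 1

Row 4 has 23 + 4 + 20 − 2 + 10 + 10 = 65; the blank must be 97 − 65 = 32.
Row 1 has -1 + 28 + 28 + 9 + 32 + 0 = 96; the blank must be 97 − 96 = 1.
Column 7 has 1 + 16 + 8 + 10 + 28 + 12 = 75; the blank must be 97 − 75 = 22.
Row 7 has 29 + 11 − 24 + 42 + 27 + 22 = 107; the blank must be 97 − 107 = -10.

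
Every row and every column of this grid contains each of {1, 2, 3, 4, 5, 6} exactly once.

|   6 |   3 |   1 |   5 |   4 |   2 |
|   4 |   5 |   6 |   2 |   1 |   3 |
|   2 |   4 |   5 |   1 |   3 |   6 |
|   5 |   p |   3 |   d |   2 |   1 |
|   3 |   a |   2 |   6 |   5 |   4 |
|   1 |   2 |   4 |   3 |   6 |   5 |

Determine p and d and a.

Cell (4,4): column 4 already has {1, 2, 3, 5, 6} → 4.
At (row 4, col 2): row 4 already has {1, 2, 3, 4, 5}, so the value is 6.
At (row 5, col 2): row 5 already has {2, 3, 4, 5, 6}, so the value is 1.

p = 6, d = 4, a = 1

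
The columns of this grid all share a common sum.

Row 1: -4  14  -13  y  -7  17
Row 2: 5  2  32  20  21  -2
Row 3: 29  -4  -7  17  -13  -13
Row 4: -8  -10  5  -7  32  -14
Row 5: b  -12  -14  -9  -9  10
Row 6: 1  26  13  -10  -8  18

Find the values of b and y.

Columns 3 and 6 both add up to 16, so every column sums to 16.
Column 1: -4 + 5 + 29 − 8 + 1 = 23, so the missing entry is 16 − 23 = -7.
Column 4: 20 + 17 − 7 − 9 − 10 = 11, so the missing entry is 16 − 11 = 5.

b = -7, y = 5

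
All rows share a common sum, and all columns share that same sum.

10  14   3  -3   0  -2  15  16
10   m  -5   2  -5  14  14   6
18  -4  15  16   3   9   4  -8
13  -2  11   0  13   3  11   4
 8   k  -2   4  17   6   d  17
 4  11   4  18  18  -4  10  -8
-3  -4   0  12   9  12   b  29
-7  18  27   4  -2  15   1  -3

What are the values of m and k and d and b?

Rows 1 and 3 both sum to 53, so that's the common total.
The known cells in row 7 total 55, leaving 53 − 55 = -2 for the blank.
The known cells in row 2 total 36, leaving 53 − 36 = 17 for the blank.
The known cells in column 7 total 53, leaving 53 − 53 = 0 for the blank.
The known cells in row 5 total 50, leaving 53 − 50 = 3 for the blank.

m = 17, k = 3, d = 0, b = -2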